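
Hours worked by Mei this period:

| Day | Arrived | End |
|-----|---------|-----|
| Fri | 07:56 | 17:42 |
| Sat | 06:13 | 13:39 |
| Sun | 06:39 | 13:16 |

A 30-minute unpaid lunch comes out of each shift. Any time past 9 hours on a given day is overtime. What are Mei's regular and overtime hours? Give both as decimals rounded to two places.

Regular 22.05 hours, overtime 0.27 hours

Fri: 07:56–17:42 = 9 h 46 min; less 30 min break → 9 h 16 min
Sat: 06:13–13:39 = 7 h 26 min; less 30 min break → 6 h 56 min
Sun: 06:39–13:16 = 6 h 37 min; less 30 min break → 6 h 7 min
Fri reg 9 h 0 min / OT 0 h 16 min; Sat reg 6 h 56 min / OT 0 h 0 min; Sun reg 6 h 7 min / OT 0 h 0 min.
Totals: regular 22 h 3 min, overtime 0 h 16 min.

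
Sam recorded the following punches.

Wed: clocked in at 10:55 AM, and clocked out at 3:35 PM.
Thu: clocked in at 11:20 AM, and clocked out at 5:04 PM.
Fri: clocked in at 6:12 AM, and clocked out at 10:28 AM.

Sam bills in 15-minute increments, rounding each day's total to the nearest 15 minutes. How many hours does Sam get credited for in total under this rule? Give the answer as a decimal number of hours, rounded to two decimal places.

14.75 hours

Wed: 10:55 AM–3:35 PM = 4 h 40 min → rounds to 4 h 45 min
Thu: 11:20 AM–5:04 PM = 5 h 44 min → rounds to 5 h 45 min
Fri: 6:12 AM–10:28 AM = 4 h 16 min → rounds to 4 h 15 min
Total credited: 14 h 45 min.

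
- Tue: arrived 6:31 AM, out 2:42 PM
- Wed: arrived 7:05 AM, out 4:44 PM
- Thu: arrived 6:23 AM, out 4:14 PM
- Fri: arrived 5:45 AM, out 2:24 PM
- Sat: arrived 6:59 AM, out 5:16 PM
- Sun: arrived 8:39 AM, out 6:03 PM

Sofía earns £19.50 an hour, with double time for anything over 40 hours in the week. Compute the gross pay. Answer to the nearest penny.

Tue: 6:31 AM–2:42 PM = 8 h 11 min
Wed: 7:05 AM–4:44 PM = 9 h 39 min
Thu: 6:23 AM–4:14 PM = 9 h 51 min
Fri: 5:45 AM–2:24 PM = 8 h 39 min
Sat: 6:59 AM–5:16 PM = 10 h 17 min
Sun: 8:39 AM–6:03 PM = 9 h 24 min
Total worked: 56 h 1 min = 3361 min.
Regular 40 h 0 min = 2400 min at £19.50/h; overtime 16 h 1 min = 961 min at £39.00/h.
Pay = (2400 × £19.50 + 961 × £39.00) ÷ 60 = £1404.65.

£1404.65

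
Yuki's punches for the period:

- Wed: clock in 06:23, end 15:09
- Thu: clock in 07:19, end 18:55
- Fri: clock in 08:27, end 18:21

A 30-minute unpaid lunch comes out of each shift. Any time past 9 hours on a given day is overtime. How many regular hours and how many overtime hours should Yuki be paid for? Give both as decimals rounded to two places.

Wed: 06:23–15:09 = 8 h 46 min; less 30 min break → 8 h 16 min
Thu: 07:19–18:55 = 11 h 36 min; less 30 min break → 11 h 6 min
Fri: 08:27–18:21 = 9 h 54 min; less 30 min break → 9 h 24 min
Wed reg 8 h 16 min / OT 0 h 0 min; Thu reg 9 h 0 min / OT 2 h 6 min; Fri reg 9 h 0 min / OT 0 h 24 min.
Totals: regular 26 h 16 min, overtime 2 h 30 min.

Regular 26.27 hours, overtime 2.50 hours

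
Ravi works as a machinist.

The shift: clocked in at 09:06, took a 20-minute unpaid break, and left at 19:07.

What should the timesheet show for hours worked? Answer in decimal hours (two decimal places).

The shift: 09:06–19:07 = 10 h 1 min; less 20 min break → 9 h 41 min

9.68 hours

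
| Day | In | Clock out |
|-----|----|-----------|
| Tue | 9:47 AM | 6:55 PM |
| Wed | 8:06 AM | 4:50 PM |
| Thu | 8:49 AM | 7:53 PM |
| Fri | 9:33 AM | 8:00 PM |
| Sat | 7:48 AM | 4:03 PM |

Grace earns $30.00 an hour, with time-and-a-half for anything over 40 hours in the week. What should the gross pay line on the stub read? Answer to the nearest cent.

$1543.50

Tue: 9:47 AM–6:55 PM = 9 h 8 min
Wed: 8:06 AM–4:50 PM = 8 h 44 min
Thu: 8:49 AM–7:53 PM = 11 h 4 min
Fri: 9:33 AM–8:00 PM = 10 h 27 min
Sat: 7:48 AM–4:03 PM = 8 h 15 min
Total worked: 47 h 38 min = 2858 min.
Regular 40 h 0 min = 2400 min at $30.00/h; overtime 7 h 38 min = 458 min at $45.00/h.
Pay = (2400 × $30.00 + 458 × $45.00) ÷ 60 = $1543.50.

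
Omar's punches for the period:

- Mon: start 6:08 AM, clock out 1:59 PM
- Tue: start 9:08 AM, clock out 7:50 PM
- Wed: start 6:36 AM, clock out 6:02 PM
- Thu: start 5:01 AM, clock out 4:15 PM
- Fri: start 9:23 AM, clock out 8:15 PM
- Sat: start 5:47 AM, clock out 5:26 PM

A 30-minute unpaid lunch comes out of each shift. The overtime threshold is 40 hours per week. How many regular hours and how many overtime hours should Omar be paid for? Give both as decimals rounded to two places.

Mon: 6:08 AM–1:59 PM = 7 h 51 min; less 30 min break → 7 h 21 min
Tue: 9:08 AM–7:50 PM = 10 h 42 min; less 30 min break → 10 h 12 min
Wed: 6:36 AM–6:02 PM = 11 h 26 min; less 30 min break → 10 h 56 min
Thu: 5:01 AM–4:15 PM = 11 h 14 min; less 30 min break → 10 h 44 min
Fri: 9:23 AM–8:15 PM = 10 h 52 min; less 30 min break → 10 h 22 min
Sat: 5:47 AM–5:26 PM = 11 h 39 min; less 30 min break → 11 h 9 min
Total worked: 60 h 44 min = 60.73 h.
Threshold 40 h → overtime 20 h 44 min, regular 40 h 0 min.

Regular 40.00 hours, overtime 20.73 hours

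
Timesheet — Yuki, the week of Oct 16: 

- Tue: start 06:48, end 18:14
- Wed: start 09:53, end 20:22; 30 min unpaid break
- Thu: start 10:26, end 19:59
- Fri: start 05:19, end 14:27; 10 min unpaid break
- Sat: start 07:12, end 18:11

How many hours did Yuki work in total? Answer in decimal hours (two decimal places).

50.92 hours

Tue: 06:48–18:14 = 11 h 26 min
Wed: 09:53–20:22 = 10 h 29 min; less 30 min break → 9 h 59 min
Thu: 10:26–19:59 = 9 h 33 min
Fri: 05:19–14:27 = 9 h 8 min; less 10 min break → 8 h 58 min
Sat: 07:12–18:11 = 10 h 59 min
Total: 11 h 26 min + 9 h 59 min + 9 h 33 min + 8 h 58 min + 10 h 59 min = 50 h 55 min.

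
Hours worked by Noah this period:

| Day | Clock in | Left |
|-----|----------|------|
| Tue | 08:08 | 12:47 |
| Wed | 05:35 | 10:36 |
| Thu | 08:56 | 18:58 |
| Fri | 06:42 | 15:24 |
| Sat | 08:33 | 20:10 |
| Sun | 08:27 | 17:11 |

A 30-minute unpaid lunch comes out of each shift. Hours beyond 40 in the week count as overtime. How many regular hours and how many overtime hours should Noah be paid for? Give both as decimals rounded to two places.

Regular 40.00 hours, overtime 5.75 hours

Tue: 08:08–12:47 = 4 h 39 min; less 30 min break → 4 h 9 min
Wed: 05:35–10:36 = 5 h 1 min; less 30 min break → 4 h 31 min
Thu: 08:56–18:58 = 10 h 2 min; less 30 min break → 9 h 32 min
Fri: 06:42–15:24 = 8 h 42 min; less 30 min break → 8 h 12 min
Sat: 08:33–20:10 = 11 h 37 min; less 30 min break → 11 h 7 min
Sun: 08:27–17:11 = 8 h 44 min; less 30 min break → 8 h 14 min
Total worked: 45 h 45 min = 45.75 h.
Threshold 40 h → overtime 5 h 45 min, regular 40 h 0 min.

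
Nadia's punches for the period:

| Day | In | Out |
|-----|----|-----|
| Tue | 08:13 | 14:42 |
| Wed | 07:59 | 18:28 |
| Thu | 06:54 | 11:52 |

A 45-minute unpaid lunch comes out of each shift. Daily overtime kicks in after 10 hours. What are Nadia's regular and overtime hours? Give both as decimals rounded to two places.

Regular 19.68 hours, overtime 0.00 hours

Tue: 08:13–14:42 = 6 h 29 min; less 45 min break → 5 h 44 min
Wed: 07:59–18:28 = 10 h 29 min; less 45 min break → 9 h 44 min
Thu: 06:54–11:52 = 4 h 58 min; less 45 min break → 4 h 13 min
Tue reg 5 h 44 min / OT 0 h 0 min; Wed reg 9 h 44 min / OT 0 h 0 min; Thu reg 4 h 13 min / OT 0 h 0 min.
Totals: regular 19 h 41 min, overtime 0 h 0 min.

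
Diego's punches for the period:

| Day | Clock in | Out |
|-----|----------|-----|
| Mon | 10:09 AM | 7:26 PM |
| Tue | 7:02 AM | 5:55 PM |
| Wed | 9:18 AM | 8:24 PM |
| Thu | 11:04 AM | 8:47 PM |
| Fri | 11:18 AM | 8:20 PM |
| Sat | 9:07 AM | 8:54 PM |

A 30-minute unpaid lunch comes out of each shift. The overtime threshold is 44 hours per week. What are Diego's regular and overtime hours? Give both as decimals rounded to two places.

Regular 44.00 hours, overtime 14.80 hours

Mon: 10:09 AM–7:26 PM = 9 h 17 min; less 30 min break → 8 h 47 min
Tue: 7:02 AM–5:55 PM = 10 h 53 min; less 30 min break → 10 h 23 min
Wed: 9:18 AM–8:24 PM = 11 h 6 min; less 30 min break → 10 h 36 min
Thu: 11:04 AM–8:47 PM = 9 h 43 min; less 30 min break → 9 h 13 min
Fri: 11:18 AM–8:20 PM = 9 h 2 min; less 30 min break → 8 h 32 min
Sat: 9:07 AM–8:54 PM = 11 h 47 min; less 30 min break → 11 h 17 min
Total worked: 58 h 48 min = 58.80 h.
Threshold 44 h → overtime 14 h 48 min, regular 44 h 0 min.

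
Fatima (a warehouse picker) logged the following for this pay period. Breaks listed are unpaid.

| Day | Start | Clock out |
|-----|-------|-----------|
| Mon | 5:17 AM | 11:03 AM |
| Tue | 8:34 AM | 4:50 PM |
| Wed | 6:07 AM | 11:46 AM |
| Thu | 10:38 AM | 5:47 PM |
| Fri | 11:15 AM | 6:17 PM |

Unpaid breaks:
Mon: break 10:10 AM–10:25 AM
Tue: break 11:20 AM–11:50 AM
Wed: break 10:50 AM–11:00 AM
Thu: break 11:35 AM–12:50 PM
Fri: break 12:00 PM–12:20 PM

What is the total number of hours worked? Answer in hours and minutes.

Mon: 5:17 AM–11:03 AM = 5 h 46 min; less 15 min break → 5 h 31 min
Tue: 8:34 AM–4:50 PM = 8 h 16 min; less 30 min break → 7 h 46 min
Wed: 6:07 AM–11:46 AM = 5 h 39 min; less 10 min break → 5 h 29 min
Thu: 10:38 AM–5:47 PM = 7 h 9 min; less 75 min break → 5 h 54 min
Fri: 11:15 AM–6:17 PM = 7 h 2 min; less 20 min break → 6 h 42 min
Total: 5 h 31 min + 7 h 46 min + 5 h 29 min + 5 h 54 min + 6 h 42 min = 31 h 22 min.

31 h 22 min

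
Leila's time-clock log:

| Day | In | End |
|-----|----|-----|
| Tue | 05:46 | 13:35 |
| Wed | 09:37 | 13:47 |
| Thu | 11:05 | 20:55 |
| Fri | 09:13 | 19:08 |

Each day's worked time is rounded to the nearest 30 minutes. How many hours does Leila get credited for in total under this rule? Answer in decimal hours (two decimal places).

Tue: 05:46–13:35 = 7 h 49 min → rounds to 8 h 0 min
Wed: 09:37–13:47 = 4 h 10 min → rounds to 4 h 0 min
Thu: 11:05–20:55 = 9 h 50 min → rounds to 10 h 0 min
Fri: 09:13–19:08 = 9 h 55 min → rounds to 10 h 0 min
Total credited: 32 h 0 min.

32.00 hours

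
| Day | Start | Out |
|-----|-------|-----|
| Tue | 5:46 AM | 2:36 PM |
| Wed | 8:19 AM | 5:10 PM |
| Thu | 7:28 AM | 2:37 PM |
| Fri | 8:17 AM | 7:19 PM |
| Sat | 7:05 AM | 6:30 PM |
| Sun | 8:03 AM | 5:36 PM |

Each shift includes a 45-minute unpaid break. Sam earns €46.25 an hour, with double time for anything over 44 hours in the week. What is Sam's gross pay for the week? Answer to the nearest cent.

€2805.83

Tue: 5:46 AM–2:36 PM = 8 h 50 min; less 45 min break → 8 h 5 min
Wed: 8:19 AM–5:10 PM = 8 h 51 min; less 45 min break → 8 h 6 min
Thu: 7:28 AM–2:37 PM = 7 h 9 min; less 45 min break → 6 h 24 min
Fri: 8:17 AM–7:19 PM = 11 h 2 min; less 45 min break → 10 h 17 min
Sat: 7:05 AM–6:30 PM = 11 h 25 min; less 45 min break → 10 h 40 min
Sun: 8:03 AM–5:36 PM = 9 h 33 min; less 45 min break → 8 h 48 min
Total worked: 52 h 20 min = 3140 min.
Regular 44 h 0 min = 2640 min at €46.25/h; overtime 8 h 20 min = 500 min at €92.50/h.
Pay = (2640 × €46.25 + 500 × €92.50) ÷ 60 = €2805.83.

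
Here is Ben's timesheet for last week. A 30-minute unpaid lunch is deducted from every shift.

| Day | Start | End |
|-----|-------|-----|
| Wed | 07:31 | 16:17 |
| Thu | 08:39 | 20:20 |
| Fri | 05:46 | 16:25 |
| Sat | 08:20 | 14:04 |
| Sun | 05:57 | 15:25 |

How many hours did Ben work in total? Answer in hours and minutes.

43 h 48 min

Wed: 07:31–16:17 = 8 h 46 min; less 30 min break → 8 h 16 min
Thu: 08:39–20:20 = 11 h 41 min; less 30 min break → 11 h 11 min
Fri: 05:46–16:25 = 10 h 39 min; less 30 min break → 10 h 9 min
Sat: 08:20–14:04 = 5 h 44 min; less 30 min break → 5 h 14 min
Sun: 05:57–15:25 = 9 h 28 min; less 30 min break → 8 h 58 min
Total: 8 h 16 min + 11 h 11 min + 10 h 9 min + 5 h 14 min + 8 h 58 min = 43 h 48 min.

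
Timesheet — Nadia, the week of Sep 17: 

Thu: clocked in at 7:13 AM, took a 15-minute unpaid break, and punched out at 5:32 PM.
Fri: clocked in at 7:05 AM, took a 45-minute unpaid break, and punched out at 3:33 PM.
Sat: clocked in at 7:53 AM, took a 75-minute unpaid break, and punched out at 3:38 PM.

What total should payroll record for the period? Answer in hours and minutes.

Thu: 7:13 AM–5:32 PM = 10 h 19 min; less 15 min break → 10 h 4 min
Fri: 7:05 AM–3:33 PM = 8 h 28 min; less 45 min break → 7 h 43 min
Sat: 7:53 AM–3:38 PM = 7 h 45 min; less 75 min break → 6 h 30 min
Total: 10 h 4 min + 7 h 43 min + 6 h 30 min = 24 h 17 min.

24 h 17 min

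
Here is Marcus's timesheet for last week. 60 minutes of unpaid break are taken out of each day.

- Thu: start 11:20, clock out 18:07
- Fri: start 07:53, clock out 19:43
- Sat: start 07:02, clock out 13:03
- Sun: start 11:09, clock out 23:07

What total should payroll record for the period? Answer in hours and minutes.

Thu: 11:20–18:07 = 6 h 47 min; less 60 min break → 5 h 47 min
Fri: 07:53–19:43 = 11 h 50 min; less 60 min break → 10 h 50 min
Sat: 07:02–13:03 = 6 h 1 min; less 60 min break → 5 h 1 min
Sun: 11:09–23:07 = 11 h 58 min; less 60 min break → 10 h 58 min
Total: 5 h 47 min + 10 h 50 min + 5 h 1 min + 10 h 58 min = 32 h 36 min.

32 h 36 min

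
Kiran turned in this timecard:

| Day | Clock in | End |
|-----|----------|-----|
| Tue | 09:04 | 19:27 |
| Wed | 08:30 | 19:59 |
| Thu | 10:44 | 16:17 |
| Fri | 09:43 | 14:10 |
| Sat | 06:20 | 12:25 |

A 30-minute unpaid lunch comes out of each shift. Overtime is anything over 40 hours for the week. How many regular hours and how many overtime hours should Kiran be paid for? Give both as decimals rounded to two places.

Tue: 09:04–19:27 = 10 h 23 min; less 30 min break → 9 h 53 min
Wed: 08:30–19:59 = 11 h 29 min; less 30 min break → 10 h 59 min
Thu: 10:44–16:17 = 5 h 33 min; less 30 min break → 5 h 3 min
Fri: 09:43–14:10 = 4 h 27 min; less 30 min break → 3 h 57 min
Sat: 06:20–12:25 = 6 h 5 min; less 30 min break → 5 h 35 min
Total worked: 35 h 27 min = 35.45 h.
Threshold 40 h → overtime 0 h 0 min, regular 35 h 27 min.

Regular 35.45 hours, overtime 0.00 hours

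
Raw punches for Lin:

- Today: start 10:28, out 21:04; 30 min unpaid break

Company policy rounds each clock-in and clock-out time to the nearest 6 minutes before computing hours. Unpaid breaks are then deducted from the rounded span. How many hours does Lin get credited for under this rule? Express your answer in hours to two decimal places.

Today: in 10:28→10:30, out 21:04→21:06; 10 h 36 min − 30 min = 10 h 6 min

10.10 hours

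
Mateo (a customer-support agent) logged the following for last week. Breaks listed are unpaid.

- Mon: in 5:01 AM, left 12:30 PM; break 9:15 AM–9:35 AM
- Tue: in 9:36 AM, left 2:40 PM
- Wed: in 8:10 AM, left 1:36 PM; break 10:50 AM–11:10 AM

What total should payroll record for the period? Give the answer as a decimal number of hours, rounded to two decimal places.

Mon: 5:01 AM–12:30 PM = 7 h 29 min; less 20 min break → 7 h 9 min
Tue: 9:36 AM–2:40 PM = 5 h 4 min
Wed: 8:10 AM–1:36 PM = 5 h 26 min; less 20 min break → 5 h 6 min
Total: 7 h 9 min + 5 h 4 min + 5 h 6 min = 17 h 19 min.

17.32 hours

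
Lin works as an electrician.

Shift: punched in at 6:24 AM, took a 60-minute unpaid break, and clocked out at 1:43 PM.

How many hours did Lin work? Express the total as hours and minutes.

6 h 19 min

Shift: 6:24 AM–1:43 PM = 7 h 19 min; less 60 min break → 6 h 19 min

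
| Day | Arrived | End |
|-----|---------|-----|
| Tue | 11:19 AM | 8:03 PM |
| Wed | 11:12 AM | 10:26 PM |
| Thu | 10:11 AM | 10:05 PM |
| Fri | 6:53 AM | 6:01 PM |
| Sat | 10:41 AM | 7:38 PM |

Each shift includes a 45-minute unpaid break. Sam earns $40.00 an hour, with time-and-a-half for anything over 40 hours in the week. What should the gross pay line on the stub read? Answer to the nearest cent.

Tue: 11:19 AM–8:03 PM = 8 h 44 min; less 45 min break → 7 h 59 min
Wed: 11:12 AM–10:26 PM = 11 h 14 min; less 45 min break → 10 h 29 min
Thu: 10:11 AM–10:05 PM = 11 h 54 min; less 45 min break → 11 h 9 min
Fri: 6:53 AM–6:01 PM = 11 h 8 min; less 45 min break → 10 h 23 min
Sat: 10:41 AM–7:38 PM = 8 h 57 min; less 45 min break → 8 h 12 min
Total worked: 48 h 12 min = 2892 min.
Regular 40 h 0 min = 2400 min at $40.00/h; overtime 8 h 12 min = 492 min at $60.00/h.
Pay = (2400 × $40.00 + 492 × $60.00) ÷ 60 = $2092.00.

$2092.00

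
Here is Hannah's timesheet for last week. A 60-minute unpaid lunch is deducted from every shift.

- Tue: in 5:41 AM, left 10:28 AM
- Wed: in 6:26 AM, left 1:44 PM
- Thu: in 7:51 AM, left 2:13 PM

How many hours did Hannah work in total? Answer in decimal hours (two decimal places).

Tue: 5:41 AM–10:28 AM = 4 h 47 min; less 60 min break → 3 h 47 min
Wed: 6:26 AM–1:44 PM = 7 h 18 min; less 60 min break → 6 h 18 min
Thu: 7:51 AM–2:13 PM = 6 h 22 min; less 60 min break → 5 h 22 min
Total: 3 h 47 min + 6 h 18 min + 5 h 22 min = 15 h 27 min.

15.45 hours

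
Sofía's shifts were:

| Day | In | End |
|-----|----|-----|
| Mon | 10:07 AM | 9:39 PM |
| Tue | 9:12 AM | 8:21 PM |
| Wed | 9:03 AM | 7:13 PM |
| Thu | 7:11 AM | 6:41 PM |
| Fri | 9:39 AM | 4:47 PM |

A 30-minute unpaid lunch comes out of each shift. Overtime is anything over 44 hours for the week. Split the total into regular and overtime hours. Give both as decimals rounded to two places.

Regular 44.00 hours, overtime 4.98 hours

Mon: 10:07 AM–9:39 PM = 11 h 32 min; less 30 min break → 11 h 2 min
Tue: 9:12 AM–8:21 PM = 11 h 9 min; less 30 min break → 10 h 39 min
Wed: 9:03 AM–7:13 PM = 10 h 10 min; less 30 min break → 9 h 40 min
Thu: 7:11 AM–6:41 PM = 11 h 30 min; less 30 min break → 11 h 0 min
Fri: 9:39 AM–4:47 PM = 7 h 8 min; less 30 min break → 6 h 38 min
Total worked: 48 h 59 min = 48.98 h.
Threshold 44 h → overtime 4 h 59 min, regular 44 h 0 min.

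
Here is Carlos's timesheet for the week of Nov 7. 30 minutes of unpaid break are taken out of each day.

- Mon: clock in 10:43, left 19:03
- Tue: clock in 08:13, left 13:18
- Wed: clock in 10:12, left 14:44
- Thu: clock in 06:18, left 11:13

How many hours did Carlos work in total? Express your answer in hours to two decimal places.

Mon: 10:43–19:03 = 8 h 20 min; less 30 min break → 7 h 50 min
Tue: 08:13–13:18 = 5 h 5 min; less 30 min break → 4 h 35 min
Wed: 10:12–14:44 = 4 h 32 min; less 30 min break → 4 h 2 min
Thu: 06:18–11:13 = 4 h 55 min; less 30 min break → 4 h 25 min
Total: 7 h 50 min + 4 h 35 min + 4 h 2 min + 4 h 25 min = 20 h 52 min.

20.87 hours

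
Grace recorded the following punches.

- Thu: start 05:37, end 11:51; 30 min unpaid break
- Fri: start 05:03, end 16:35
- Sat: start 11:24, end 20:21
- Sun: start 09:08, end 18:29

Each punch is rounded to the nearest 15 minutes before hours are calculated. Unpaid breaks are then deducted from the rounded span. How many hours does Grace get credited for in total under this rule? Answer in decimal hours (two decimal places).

Thu: in 05:37→05:30, out 11:51→11:45; 6 h 15 min − 30 min = 5 h 45 min
Fri: in 05:03→05:00, out 16:35→16:30; 11 h 30 min
Sat: in 11:24→11:30, out 20:21→20:15; 8 h 45 min
Sun: in 09:08→09:15, out 18:29→18:30; 9 h 15 min
Total credited: 35 h 15 min.

35.25 hours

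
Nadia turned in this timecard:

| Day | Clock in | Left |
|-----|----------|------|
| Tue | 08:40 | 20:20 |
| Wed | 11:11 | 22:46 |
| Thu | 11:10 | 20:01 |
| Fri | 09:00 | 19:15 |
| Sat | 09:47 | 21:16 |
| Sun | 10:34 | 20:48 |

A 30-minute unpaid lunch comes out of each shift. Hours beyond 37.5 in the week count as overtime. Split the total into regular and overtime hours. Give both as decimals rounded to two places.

Tue: 08:40–20:20 = 11 h 40 min; less 30 min break → 11 h 10 min
Wed: 11:11–22:46 = 11 h 35 min; less 30 min break → 11 h 5 min
Thu: 11:10–20:01 = 8 h 51 min; less 30 min break → 8 h 21 min
Fri: 09:00–19:15 = 10 h 15 min; less 30 min break → 9 h 45 min
Sat: 09:47–21:16 = 11 h 29 min; less 30 min break → 10 h 59 min
Sun: 10:34–20:48 = 10 h 14 min; less 30 min break → 9 h 44 min
Total worked: 61 h 4 min = 61.07 h.
Threshold 37.5 h → overtime 23 h 34 min, regular 37 h 30 min.

Regular 37.50 hours, overtime 23.57 hours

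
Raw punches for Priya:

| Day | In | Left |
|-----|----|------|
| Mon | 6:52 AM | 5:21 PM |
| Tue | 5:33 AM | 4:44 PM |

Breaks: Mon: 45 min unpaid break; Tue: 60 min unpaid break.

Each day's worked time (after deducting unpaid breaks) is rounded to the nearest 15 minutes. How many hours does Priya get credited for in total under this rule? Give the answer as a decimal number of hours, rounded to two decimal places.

20.00 hours

Mon: 6:52 AM–5:21 PM = 10 h 29 min − 45 min = 9 h 44 min → rounds to 9 h 45 min
Tue: 5:33 AM–4:44 PM = 11 h 11 min − 60 min = 10 h 11 min → rounds to 10 h 15 min
Total credited: 20 h 0 min.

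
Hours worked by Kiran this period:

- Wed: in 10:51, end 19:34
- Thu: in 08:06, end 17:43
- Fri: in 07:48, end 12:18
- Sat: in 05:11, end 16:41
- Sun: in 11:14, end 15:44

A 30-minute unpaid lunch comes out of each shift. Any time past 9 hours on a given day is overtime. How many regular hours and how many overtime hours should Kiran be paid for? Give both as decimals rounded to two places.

Wed: 10:51–19:34 = 8 h 43 min; less 30 min break → 8 h 13 min
Thu: 08:06–17:43 = 9 h 37 min; less 30 min break → 9 h 7 min
Fri: 07:48–12:18 = 4 h 30 min; less 30 min break → 4 h 0 min
Sat: 05:11–16:41 = 11 h 30 min; less 30 min break → 11 h 0 min
Sun: 11:14–15:44 = 4 h 30 min; less 30 min break → 4 h 0 min
Wed reg 8 h 13 min / OT 0 h 0 min; Thu reg 9 h 0 min / OT 0 h 7 min; Fri reg 4 h 0 min / OT 0 h 0 min; Sat reg 9 h 0 min / OT 2 h 0 min; Sun reg 4 h 0 min / OT 0 h 0 min.
Totals: regular 34 h 13 min, overtime 2 h 7 min.

Regular 34.22 hours, overtime 2.12 hours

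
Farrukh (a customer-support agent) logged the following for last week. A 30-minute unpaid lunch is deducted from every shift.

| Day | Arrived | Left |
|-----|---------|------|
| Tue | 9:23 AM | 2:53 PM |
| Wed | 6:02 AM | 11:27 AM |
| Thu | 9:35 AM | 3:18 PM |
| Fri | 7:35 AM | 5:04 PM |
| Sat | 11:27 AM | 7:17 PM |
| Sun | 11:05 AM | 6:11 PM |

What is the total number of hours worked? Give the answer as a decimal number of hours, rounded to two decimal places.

Tue: 9:23 AM–2:53 PM = 5 h 30 min; less 30 min break → 5 h 0 min
Wed: 6:02 AM–11:27 AM = 5 h 25 min; less 30 min break → 4 h 55 min
Thu: 9:35 AM–3:18 PM = 5 h 43 min; less 30 min break → 5 h 13 min
Fri: 7:35 AM–5:04 PM = 9 h 29 min; less 30 min break → 8 h 59 min
Sat: 11:27 AM–7:17 PM = 7 h 50 min; less 30 min break → 7 h 20 min
Sun: 11:05 AM–6:11 PM = 7 h 6 min; less 30 min break → 6 h 36 min
Total: 5 h 0 min + 4 h 55 min + 5 h 13 min + 8 h 59 min + 7 h 20 min + 6 h 36 min = 38 h 3 min.

38.05 hours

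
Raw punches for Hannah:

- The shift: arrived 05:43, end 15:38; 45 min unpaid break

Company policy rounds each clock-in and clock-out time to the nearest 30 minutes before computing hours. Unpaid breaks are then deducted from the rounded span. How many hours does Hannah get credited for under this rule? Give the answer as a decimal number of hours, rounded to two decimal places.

9.25 hours

The shift: in 05:43→05:30, out 15:38→15:30; 10 h 0 min − 45 min = 9 h 15 min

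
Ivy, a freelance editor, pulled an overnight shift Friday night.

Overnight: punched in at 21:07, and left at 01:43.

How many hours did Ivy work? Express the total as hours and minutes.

Overnight: 21:07 → midnight = 2 h 53 min; midnight → 01:43 = 1 h 43 min; span 4 h 36 min

4 h 36 min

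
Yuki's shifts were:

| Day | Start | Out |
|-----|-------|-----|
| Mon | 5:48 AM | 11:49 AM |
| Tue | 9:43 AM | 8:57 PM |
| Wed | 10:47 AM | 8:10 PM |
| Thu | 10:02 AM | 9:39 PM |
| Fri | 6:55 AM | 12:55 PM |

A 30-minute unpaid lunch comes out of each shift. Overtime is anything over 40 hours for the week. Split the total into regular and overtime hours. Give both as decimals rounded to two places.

Mon: 5:48 AM–11:49 AM = 6 h 1 min; less 30 min break → 5 h 31 min
Tue: 9:43 AM–8:57 PM = 11 h 14 min; less 30 min break → 10 h 44 min
Wed: 10:47 AM–8:10 PM = 9 h 23 min; less 30 min break → 8 h 53 min
Thu: 10:02 AM–9:39 PM = 11 h 37 min; less 30 min break → 11 h 7 min
Fri: 6:55 AM–12:55 PM = 6 h 0 min; less 30 min break → 5 h 30 min
Total worked: 41 h 45 min = 41.75 h.
Threshold 40 h → overtime 1 h 45 min, regular 40 h 0 min.

Regular 40.00 hours, overtime 1.75 hours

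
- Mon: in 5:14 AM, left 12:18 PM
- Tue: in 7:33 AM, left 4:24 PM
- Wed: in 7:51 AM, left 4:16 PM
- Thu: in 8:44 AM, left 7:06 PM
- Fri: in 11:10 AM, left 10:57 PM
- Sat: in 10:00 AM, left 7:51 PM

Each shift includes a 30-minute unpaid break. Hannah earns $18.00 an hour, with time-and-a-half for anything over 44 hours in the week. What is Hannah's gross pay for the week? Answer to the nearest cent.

$1044.00

Mon: 5:14 AM–12:18 PM = 7 h 4 min; less 30 min break → 6 h 34 min
Tue: 7:33 AM–4:24 PM = 8 h 51 min; less 30 min break → 8 h 21 min
Wed: 7:51 AM–4:16 PM = 8 h 25 min; less 30 min break → 7 h 55 min
Thu: 8:44 AM–7:06 PM = 10 h 22 min; less 30 min break → 9 h 52 min
Fri: 11:10 AM–10:57 PM = 11 h 47 min; less 30 min break → 11 h 17 min
Sat: 10:00 AM–7:51 PM = 9 h 51 min; less 30 min break → 9 h 21 min
Total worked: 53 h 20 min = 3200 min.
Regular 44 h 0 min = 2640 min at $18.00/h; overtime 9 h 20 min = 560 min at $27.00/h.
Pay = (2640 × $18.00 + 560 × $27.00) ÷ 60 = $1044.00.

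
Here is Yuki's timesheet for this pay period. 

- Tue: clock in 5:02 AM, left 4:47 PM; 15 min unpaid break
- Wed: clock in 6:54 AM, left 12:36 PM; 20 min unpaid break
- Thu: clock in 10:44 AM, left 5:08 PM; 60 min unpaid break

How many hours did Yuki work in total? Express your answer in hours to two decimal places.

Tue: 5:02 AM–4:47 PM = 11 h 45 min; less 15 min break → 11 h 30 min
Wed: 6:54 AM–12:36 PM = 5 h 42 min; less 20 min break → 5 h 22 min
Thu: 10:44 AM–5:08 PM = 6 h 24 min; less 60 min break → 5 h 24 min
Total: 11 h 30 min + 5 h 22 min + 5 h 24 min = 22 h 16 min.

22.27 hours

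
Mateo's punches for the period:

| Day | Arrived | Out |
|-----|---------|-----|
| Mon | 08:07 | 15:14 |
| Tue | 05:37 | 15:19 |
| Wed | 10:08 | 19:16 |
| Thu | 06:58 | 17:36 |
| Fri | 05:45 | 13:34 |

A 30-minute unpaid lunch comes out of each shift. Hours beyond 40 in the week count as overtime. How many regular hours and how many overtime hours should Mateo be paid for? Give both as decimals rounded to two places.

Mon: 08:07–15:14 = 7 h 7 min; less 30 min break → 6 h 37 min
Tue: 05:37–15:19 = 9 h 42 min; less 30 min break → 9 h 12 min
Wed: 10:08–19:16 = 9 h 8 min; less 30 min break → 8 h 38 min
Thu: 06:58–17:36 = 10 h 38 min; less 30 min break → 10 h 8 min
Fri: 05:45–13:34 = 7 h 49 min; less 30 min break → 7 h 19 min
Total worked: 41 h 54 min = 41.90 h.
Threshold 40 h → overtime 1 h 54 min, regular 40 h 0 min.

Regular 40.00 hours, overtime 1.90 hours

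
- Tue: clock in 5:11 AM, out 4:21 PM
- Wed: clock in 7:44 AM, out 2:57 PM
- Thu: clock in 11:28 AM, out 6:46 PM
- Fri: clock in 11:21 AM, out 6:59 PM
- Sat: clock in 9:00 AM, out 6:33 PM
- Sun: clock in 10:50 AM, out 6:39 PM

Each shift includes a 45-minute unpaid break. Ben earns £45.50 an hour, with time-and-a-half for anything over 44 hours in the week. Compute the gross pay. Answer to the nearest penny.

Tue: 5:11 AM–4:21 PM = 11 h 10 min; less 45 min break → 10 h 25 min
Wed: 7:44 AM–2:57 PM = 7 h 13 min; less 45 min break → 6 h 28 min
Thu: 11:28 AM–6:46 PM = 7 h 18 min; less 45 min break → 6 h 33 min
Fri: 11:21 AM–6:59 PM = 7 h 38 min; less 45 min break → 6 h 53 min
Sat: 9:00 AM–6:33 PM = 9 h 33 min; less 45 min break → 8 h 48 min
Sun: 10:50 AM–6:39 PM = 7 h 49 min; less 45 min break → 7 h 4 min
Total worked: 46 h 11 min = 2771 min.
Regular 44 h 0 min = 2640 min at £45.50/h; overtime 2 h 11 min = 131 min at £68.25/h.
Pay = (2640 × £45.50 + 131 × £68.25) ÷ 60 = £2151.01.

£2151.01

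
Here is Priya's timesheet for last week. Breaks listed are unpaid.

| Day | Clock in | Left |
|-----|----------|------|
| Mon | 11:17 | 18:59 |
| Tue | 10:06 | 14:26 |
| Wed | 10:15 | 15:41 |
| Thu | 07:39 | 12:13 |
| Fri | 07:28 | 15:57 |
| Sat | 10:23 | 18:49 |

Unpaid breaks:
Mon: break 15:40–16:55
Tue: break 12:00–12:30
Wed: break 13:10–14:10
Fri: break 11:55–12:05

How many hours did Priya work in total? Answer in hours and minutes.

Mon: 11:17–18:59 = 7 h 42 min; less 75 min break → 6 h 27 min
Tue: 10:06–14:26 = 4 h 20 min; less 30 min break → 3 h 50 min
Wed: 10:15–15:41 = 5 h 26 min; less 60 min break → 4 h 26 min
Thu: 07:39–12:13 = 4 h 34 min
Fri: 07:28–15:57 = 8 h 29 min; less 10 min break → 8 h 19 min
Sat: 10:23–18:49 = 8 h 26 min
Total: 6 h 27 min + 3 h 50 min + 4 h 26 min + 4 h 34 min + 8 h 19 min + 8 h 26 min = 36 h 2 min.

36 h 2 min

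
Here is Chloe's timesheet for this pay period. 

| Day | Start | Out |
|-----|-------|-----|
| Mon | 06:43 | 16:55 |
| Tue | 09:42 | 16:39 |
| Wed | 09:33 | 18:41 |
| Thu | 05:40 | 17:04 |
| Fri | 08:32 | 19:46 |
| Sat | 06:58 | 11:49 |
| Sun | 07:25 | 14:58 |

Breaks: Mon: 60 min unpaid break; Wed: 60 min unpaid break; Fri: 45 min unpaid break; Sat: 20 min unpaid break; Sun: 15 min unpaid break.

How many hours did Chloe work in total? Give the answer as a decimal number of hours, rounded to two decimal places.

Mon: 06:43–16:55 = 10 h 12 min; less 60 min break → 9 h 12 min
Tue: 09:42–16:39 = 6 h 57 min
Wed: 09:33–18:41 = 9 h 8 min; less 60 min break → 8 h 8 min
Thu: 05:40–17:04 = 11 h 24 min
Fri: 08:32–19:46 = 11 h 14 min; less 45 min break → 10 h 29 min
Sat: 06:58–11:49 = 4 h 51 min; less 20 min break → 4 h 31 min
Sun: 07:25–14:58 = 7 h 33 min; less 15 min break → 7 h 18 min
Total: 9 h 12 min + 6 h 57 min + 8 h 8 min + 11 h 24 min + 10 h 29 min + 4 h 31 min + 7 h 18 min = 57 h 59 min.

57.98 hours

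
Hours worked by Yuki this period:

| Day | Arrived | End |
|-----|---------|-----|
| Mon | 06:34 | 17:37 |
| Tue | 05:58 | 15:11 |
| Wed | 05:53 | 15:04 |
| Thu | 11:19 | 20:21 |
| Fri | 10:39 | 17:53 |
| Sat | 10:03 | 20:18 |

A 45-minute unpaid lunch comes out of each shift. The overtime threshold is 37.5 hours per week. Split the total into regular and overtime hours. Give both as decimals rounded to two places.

Regular 37.50 hours, overtime 13.97 hours

Mon: 06:34–17:37 = 11 h 3 min; less 45 min break → 10 h 18 min
Tue: 05:58–15:11 = 9 h 13 min; less 45 min break → 8 h 28 min
Wed: 05:53–15:04 = 9 h 11 min; less 45 min break → 8 h 26 min
Thu: 11:19–20:21 = 9 h 2 min; less 45 min break → 8 h 17 min
Fri: 10:39–17:53 = 7 h 14 min; less 45 min break → 6 h 29 min
Sat: 10:03–20:18 = 10 h 15 min; less 45 min break → 9 h 30 min
Total worked: 51 h 28 min = 51.47 h.
Threshold 37.5 h → overtime 13 h 58 min, regular 37 h 30 min.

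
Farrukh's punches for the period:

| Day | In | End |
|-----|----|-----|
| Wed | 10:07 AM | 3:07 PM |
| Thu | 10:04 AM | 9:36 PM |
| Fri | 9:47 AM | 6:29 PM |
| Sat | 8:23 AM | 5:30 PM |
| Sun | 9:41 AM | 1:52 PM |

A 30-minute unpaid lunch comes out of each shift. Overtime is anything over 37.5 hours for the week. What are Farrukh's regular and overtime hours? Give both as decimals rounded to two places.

Wed: 10:07 AM–3:07 PM = 5 h 0 min; less 30 min break → 4 h 30 min
Thu: 10:04 AM–9:36 PM = 11 h 32 min; less 30 min break → 11 h 2 min
Fri: 9:47 AM–6:29 PM = 8 h 42 min; less 30 min break → 8 h 12 min
Sat: 8:23 AM–5:30 PM = 9 h 7 min; less 30 min break → 8 h 37 min
Sun: 9:41 AM–1:52 PM = 4 h 11 min; less 30 min break → 3 h 41 min
Total worked: 36 h 2 min = 36.03 h.
Threshold 37.5 h → overtime 0 h 0 min, regular 36 h 2 min.

Regular 36.03 hours, overtime 0.00 hours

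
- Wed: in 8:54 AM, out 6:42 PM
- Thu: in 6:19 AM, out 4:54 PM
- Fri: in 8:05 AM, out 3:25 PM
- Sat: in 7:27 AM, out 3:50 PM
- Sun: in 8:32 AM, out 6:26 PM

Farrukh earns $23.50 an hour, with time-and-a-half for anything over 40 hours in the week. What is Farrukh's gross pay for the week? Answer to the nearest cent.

Wed: 8:54 AM–6:42 PM = 9 h 48 min
Thu: 6:19 AM–4:54 PM = 10 h 35 min
Fri: 8:05 AM–3:25 PM = 7 h 20 min
Sat: 7:27 AM–3:50 PM = 8 h 23 min
Sun: 8:32 AM–6:26 PM = 9 h 54 min
Total worked: 46 h 0 min = 2760 min.
Regular 40 h 0 min = 2400 min at $23.50/h; overtime 6 h 0 min = 360 min at $35.25/h.
Pay = (2400 × $23.50 + 360 × $35.25) ÷ 60 = $1151.50.

$1151.50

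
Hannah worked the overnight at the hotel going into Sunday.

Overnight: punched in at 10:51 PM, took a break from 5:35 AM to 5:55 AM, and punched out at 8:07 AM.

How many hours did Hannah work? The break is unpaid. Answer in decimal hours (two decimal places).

8.93 hours

Overnight: 10:51 PM → midnight = 1 h 9 min; midnight → 8:07 AM = 8 h 7 min; span 9 h 16 min; less 20 min break → 8 h 56 min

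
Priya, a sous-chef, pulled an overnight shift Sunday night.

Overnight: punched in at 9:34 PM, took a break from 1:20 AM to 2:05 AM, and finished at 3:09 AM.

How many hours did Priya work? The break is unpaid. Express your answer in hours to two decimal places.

4.83 hours

Overnight: 9:34 PM → midnight = 2 h 26 min; midnight → 3:09 AM = 3 h 9 min; span 5 h 35 min; less 45 min break → 4 h 50 min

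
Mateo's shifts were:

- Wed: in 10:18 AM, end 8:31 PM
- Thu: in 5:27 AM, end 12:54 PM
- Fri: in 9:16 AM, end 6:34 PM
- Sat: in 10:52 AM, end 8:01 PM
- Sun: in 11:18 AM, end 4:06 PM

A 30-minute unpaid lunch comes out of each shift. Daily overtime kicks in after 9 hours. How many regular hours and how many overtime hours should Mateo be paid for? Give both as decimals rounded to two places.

Regular 37.70 hours, overtime 0.72 hours

Wed: 10:18 AM–8:31 PM = 10 h 13 min; less 30 min break → 9 h 43 min
Thu: 5:27 AM–12:54 PM = 7 h 27 min; less 30 min break → 6 h 57 min
Fri: 9:16 AM–6:34 PM = 9 h 18 min; less 30 min break → 8 h 48 min
Sat: 10:52 AM–8:01 PM = 9 h 9 min; less 30 min break → 8 h 39 min
Sun: 11:18 AM–4:06 PM = 4 h 48 min; less 30 min break → 4 h 18 min
Wed reg 9 h 0 min / OT 0 h 43 min; Thu reg 6 h 57 min / OT 0 h 0 min; Fri reg 8 h 48 min / OT 0 h 0 min; Sat reg 8 h 39 min / OT 0 h 0 min; Sun reg 4 h 18 min / OT 0 h 0 min.
Totals: regular 37 h 42 min, overtime 0 h 43 min.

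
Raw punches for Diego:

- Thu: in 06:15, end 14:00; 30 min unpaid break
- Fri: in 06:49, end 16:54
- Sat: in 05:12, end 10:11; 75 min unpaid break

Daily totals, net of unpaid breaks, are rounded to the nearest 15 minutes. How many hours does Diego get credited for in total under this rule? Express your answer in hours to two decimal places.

21.00 hours

Thu: 06:15–14:00 = 7 h 45 min − 30 min = 7 h 15 min → rounds to 7 h 15 min
Fri: 06:49–16:54 = 10 h 5 min → rounds to 10 h 0 min
Sat: 05:12–10:11 = 4 h 59 min − 75 min = 3 h 44 min → rounds to 3 h 45 min
Total credited: 21 h 0 min.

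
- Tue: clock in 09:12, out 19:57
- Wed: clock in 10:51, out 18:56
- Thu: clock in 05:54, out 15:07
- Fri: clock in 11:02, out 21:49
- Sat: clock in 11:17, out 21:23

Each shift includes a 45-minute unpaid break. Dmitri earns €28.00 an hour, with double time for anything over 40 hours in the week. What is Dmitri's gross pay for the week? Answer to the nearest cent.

€1410.27

Tue: 09:12–19:57 = 10 h 45 min; less 45 min break → 10 h 0 min
Wed: 10:51–18:56 = 8 h 5 min; less 45 min break → 7 h 20 min
Thu: 05:54–15:07 = 9 h 13 min; less 45 min break → 8 h 28 min
Fri: 11:02–21:49 = 10 h 47 min; less 45 min break → 10 h 2 min
Sat: 11:17–21:23 = 10 h 6 min; less 45 min break → 9 h 21 min
Total worked: 45 h 11 min = 2711 min.
Regular 40 h 0 min = 2400 min at €28.00/h; overtime 5 h 11 min = 311 min at €56.00/h.
Pay = (2400 × €28.00 + 311 × €56.00) ÷ 60 = €1410.27.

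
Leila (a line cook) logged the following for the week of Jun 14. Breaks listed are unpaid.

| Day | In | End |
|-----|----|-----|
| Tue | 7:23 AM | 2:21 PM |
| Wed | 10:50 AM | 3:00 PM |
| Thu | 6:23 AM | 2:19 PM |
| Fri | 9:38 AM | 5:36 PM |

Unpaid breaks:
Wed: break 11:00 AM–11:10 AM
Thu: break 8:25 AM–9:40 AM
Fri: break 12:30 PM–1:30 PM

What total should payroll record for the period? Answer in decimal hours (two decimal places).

24.62 hours

Tue: 7:23 AM–2:21 PM = 6 h 58 min
Wed: 10:50 AM–3:00 PM = 4 h 10 min; less 10 min break → 4 h 0 min
Thu: 6:23 AM–2:19 PM = 7 h 56 min; less 75 min break → 6 h 41 min
Fri: 9:38 AM–5:36 PM = 7 h 58 min; less 60 min break → 6 h 58 min
Total: 6 h 58 min + 4 h 0 min + 6 h 41 min + 6 h 58 min = 24 h 37 min.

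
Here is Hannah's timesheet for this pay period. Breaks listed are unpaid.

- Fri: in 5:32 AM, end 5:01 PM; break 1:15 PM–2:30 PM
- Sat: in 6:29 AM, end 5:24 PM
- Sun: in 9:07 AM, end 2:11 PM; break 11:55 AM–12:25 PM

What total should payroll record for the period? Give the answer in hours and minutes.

25 h 43 min

Fri: 5:32 AM–5:01 PM = 11 h 29 min; less 75 min break → 10 h 14 min
Sat: 6:29 AM–5:24 PM = 10 h 55 min
Sun: 9:07 AM–2:11 PM = 5 h 4 min; less 30 min break → 4 h 34 min
Total: 10 h 14 min + 10 h 55 min + 4 h 34 min = 25 h 43 min.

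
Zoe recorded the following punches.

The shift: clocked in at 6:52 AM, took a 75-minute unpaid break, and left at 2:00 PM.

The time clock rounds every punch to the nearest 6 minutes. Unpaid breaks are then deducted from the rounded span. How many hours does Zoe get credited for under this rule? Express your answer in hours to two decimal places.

The shift: in 6:52 AM→6:54 AM, out 2:00 PM→2:00 PM; 7 h 6 min − 75 min = 5 h 51 min

5.85 hours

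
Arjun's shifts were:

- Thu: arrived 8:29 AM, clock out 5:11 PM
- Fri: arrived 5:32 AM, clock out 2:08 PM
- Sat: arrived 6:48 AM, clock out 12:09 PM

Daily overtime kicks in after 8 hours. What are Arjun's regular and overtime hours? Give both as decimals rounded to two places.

Thu: 8:29 AM–5:11 PM = 8 h 42 min
Fri: 5:32 AM–2:08 PM = 8 h 36 min
Sat: 6:48 AM–12:09 PM = 5 h 21 min
Thu reg 8 h 0 min / OT 0 h 42 min; Fri reg 8 h 0 min / OT 0 h 36 min; Sat reg 5 h 21 min / OT 0 h 0 min.
Totals: regular 21 h 21 min, overtime 1 h 18 min.

Regular 21.35 hours, overtime 1.30 hours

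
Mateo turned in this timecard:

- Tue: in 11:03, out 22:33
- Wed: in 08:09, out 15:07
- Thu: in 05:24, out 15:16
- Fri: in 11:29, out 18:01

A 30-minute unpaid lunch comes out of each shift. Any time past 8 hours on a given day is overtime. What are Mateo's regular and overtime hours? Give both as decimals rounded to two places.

Tue: 11:03–22:33 = 11 h 30 min; less 30 min break → 11 h 0 min
Wed: 08:09–15:07 = 6 h 58 min; less 30 min break → 6 h 28 min
Thu: 05:24–15:16 = 9 h 52 min; less 30 min break → 9 h 22 min
Fri: 11:29–18:01 = 6 h 32 min; less 30 min break → 6 h 2 min
Tue reg 8 h 0 min / OT 3 h 0 min; Wed reg 6 h 28 min / OT 0 h 0 min; Thu reg 8 h 0 min / OT 1 h 22 min; Fri reg 6 h 2 min / OT 0 h 0 min.
Totals: regular 28 h 30 min, overtime 4 h 22 min.

Regular 28.50 hours, overtime 4.37 hours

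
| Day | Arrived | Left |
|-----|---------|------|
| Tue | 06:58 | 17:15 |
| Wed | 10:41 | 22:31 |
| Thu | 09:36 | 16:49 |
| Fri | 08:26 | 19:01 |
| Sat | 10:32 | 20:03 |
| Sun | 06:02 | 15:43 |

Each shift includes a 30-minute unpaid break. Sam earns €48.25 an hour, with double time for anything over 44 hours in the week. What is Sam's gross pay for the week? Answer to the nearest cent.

Tue: 06:58–17:15 = 10 h 17 min; less 30 min break → 9 h 47 min
Wed: 10:41–22:31 = 11 h 50 min; less 30 min break → 11 h 20 min
Thu: 09:36–16:49 = 7 h 13 min; less 30 min break → 6 h 43 min
Fri: 08:26–19:01 = 10 h 35 min; less 30 min break → 10 h 5 min
Sat: 10:32–20:03 = 9 h 31 min; less 30 min break → 9 h 1 min
Sun: 06:02–15:43 = 9 h 41 min; less 30 min break → 9 h 11 min
Total worked: 56 h 7 min = 3367 min.
Regular 44 h 0 min = 2640 min at €48.25/h; overtime 12 h 7 min = 727 min at €96.50/h.
Pay = (2640 × €48.25 + 727 × €96.50) ÷ 60 = €3292.26.

€3292.26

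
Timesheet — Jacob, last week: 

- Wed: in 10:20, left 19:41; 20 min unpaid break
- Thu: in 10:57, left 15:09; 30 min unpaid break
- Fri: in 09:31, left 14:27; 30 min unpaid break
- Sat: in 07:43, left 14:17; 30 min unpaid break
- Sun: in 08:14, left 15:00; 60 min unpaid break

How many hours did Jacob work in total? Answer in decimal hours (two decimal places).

28.98 hours

Wed: 10:20–19:41 = 9 h 21 min; less 20 min break → 9 h 1 min
Thu: 10:57–15:09 = 4 h 12 min; less 30 min break → 3 h 42 min
Fri: 09:31–14:27 = 4 h 56 min; less 30 min break → 4 h 26 min
Sat: 07:43–14:17 = 6 h 34 min; less 30 min break → 6 h 4 min
Sun: 08:14–15:00 = 6 h 46 min; less 60 min break → 5 h 46 min
Total: 9 h 1 min + 3 h 42 min + 4 h 26 min + 6 h 4 min + 5 h 46 min = 28 h 59 min.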